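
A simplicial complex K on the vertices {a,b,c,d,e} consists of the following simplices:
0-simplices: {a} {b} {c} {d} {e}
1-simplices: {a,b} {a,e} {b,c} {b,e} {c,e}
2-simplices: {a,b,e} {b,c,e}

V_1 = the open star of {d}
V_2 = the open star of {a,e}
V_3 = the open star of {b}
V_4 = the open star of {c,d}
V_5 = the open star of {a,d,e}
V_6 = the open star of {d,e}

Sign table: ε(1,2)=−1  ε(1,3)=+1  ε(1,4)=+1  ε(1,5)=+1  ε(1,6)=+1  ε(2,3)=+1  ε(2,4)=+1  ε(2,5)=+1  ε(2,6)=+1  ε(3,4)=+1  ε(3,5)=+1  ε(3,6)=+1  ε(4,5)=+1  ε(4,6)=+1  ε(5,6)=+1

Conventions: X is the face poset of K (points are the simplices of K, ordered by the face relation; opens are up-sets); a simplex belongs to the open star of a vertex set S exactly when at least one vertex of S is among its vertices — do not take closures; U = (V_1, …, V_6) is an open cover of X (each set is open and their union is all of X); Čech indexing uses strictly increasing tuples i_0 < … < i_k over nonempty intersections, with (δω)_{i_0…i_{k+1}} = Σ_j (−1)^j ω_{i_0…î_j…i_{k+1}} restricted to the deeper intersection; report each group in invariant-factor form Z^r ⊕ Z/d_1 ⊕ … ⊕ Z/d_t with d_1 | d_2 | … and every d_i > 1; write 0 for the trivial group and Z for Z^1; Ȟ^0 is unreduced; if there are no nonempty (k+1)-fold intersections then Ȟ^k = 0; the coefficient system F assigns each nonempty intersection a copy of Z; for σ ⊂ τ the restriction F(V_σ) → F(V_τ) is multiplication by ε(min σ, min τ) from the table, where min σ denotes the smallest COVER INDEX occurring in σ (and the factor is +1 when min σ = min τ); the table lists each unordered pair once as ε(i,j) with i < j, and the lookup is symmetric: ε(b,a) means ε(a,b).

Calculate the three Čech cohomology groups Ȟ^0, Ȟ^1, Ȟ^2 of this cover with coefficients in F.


Ȟ^0(U;F) ≅ Z, Ȟ^1(U;F) ≅ 0 and Ȟ^2(U;F) ≅ 0

nonempty overlaps:
  V1={{d}} V2={{a},{e},{a,b},{a,e},{b,e},{c,e},{a,b,e},{b,c,e}} V3={{b},{a,b},{b,c},{b,e},{a,b,e},{b,c,e}} V4={{c},{d},{b,c},{c,e},{b,c,e}} V5={{a},{d},{e},{a,b},{a,e},{b,e},{c,e},{a,b,e},{b,c,e}} V6={{d},{e},{a,e},{b,e},{c,e},{a,b,e},{b,c,e}}
  V14={{d}} V15={{d}} V16={{d}} V23={{a,b},{b,e},{a,b,e},{b,c,e}} V24={{c,e},{b,c,e}} V25={{a},{e},{a,b},{a,e},{b,e},{c,e},{a,b,e},{b,c,e}} V26={{e},{a,e},{b,e},{c,e},{a,b,e},{b,c,e}} V34={{b,c},{b,c,e}} V35={{a,b},{b,e},{a,b,e},{b,c,e}} V36={{b,e},{a,b,e},{b,c,e}} V45={{d},{c,e},{b,c,e}} V46={{d},{c,e},{b,c,e}} V56={{d},{e},{a,e},{b,e},{c,e},{a,b,e},{b,c,e}}
  V145={{d}} V146={{d}} V156={{d}} V234={{b,c,e}} V235={{a,b},{b,e},{a,b,e},{b,c,e}} V236={{b,e},{a,b,e},{b,c,e}} V245={{c,e},{b,c,e}} V246={{c,e},{b,c,e}} V256={{e},{a,e},{b,e},{c,e},{a,b,e},{b,c,e}} V345={{b,c,e}} V346={{b,c,e}} V356={{b,e},{a,b,e},{b,c,e}} V456={{d},{c,e},{b,c,e}}
  V1456={{d}} V2345={{b,c,e}} V2346={{b,c,e}} V2356={{b,e},{a,b,e},{b,c,e}} V2456={{c,e},{b,c,e}} V3456={{b,c,e}}
  V23456={{b,c,e}}
C dims 6,13,13,6; δ0: rk 5, SNF 1^5; δ1: rk 8, SNF 1^8; δ2: rk 5, SNF 1^5
degree 0: 6−5−0 = 1 → Ȟ^0 ≅ Z
degree 1: 13−8−5 = 0 → Ȟ^1 ≅ 0
degree 2: 13−5−8 = 0 → Ȟ^2 ≅ 0


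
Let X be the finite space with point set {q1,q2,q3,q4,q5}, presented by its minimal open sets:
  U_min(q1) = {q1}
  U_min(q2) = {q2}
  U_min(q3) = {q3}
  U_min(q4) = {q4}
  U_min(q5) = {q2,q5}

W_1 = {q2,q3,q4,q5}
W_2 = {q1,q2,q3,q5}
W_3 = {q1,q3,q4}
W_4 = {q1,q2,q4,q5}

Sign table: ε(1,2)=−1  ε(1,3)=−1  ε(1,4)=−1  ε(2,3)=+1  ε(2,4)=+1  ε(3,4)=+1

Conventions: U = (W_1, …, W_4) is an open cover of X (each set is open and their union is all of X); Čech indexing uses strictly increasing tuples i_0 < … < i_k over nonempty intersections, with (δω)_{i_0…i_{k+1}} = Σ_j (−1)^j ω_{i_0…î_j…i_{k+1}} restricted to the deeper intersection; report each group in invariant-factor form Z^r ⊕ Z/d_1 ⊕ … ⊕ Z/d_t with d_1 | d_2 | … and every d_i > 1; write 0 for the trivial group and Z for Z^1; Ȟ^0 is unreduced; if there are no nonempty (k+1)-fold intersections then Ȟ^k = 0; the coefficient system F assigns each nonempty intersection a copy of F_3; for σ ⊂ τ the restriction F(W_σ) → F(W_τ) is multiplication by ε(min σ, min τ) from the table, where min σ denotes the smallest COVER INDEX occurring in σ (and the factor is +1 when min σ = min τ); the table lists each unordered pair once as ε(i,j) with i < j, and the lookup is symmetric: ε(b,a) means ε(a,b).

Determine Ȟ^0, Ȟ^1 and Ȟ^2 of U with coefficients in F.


nonempty intersections:
  W12={q2,q3,q5} W13={q3,q4} W14={q2,q4,q5} W23={q1,q3} W24={q1,q2,q5} W34={q1,q4}
  W123={q3} W124={q2,q5} W134={q4} W234={q1}
C dims 4,6,4; δ0: rk_F3 3; δ1: rk_F3 3
Ȟ^0: (4−3)−0=1 ⇒ Z/3
Ȟ^1: (6−3)−3=0 ⇒ 0
Ȟ^2: (4−0)−3=1 ⇒ Z/3

Ȟ^0 = Z/3,  Ȟ^1 = 0,  Ȟ^2 = Z/3


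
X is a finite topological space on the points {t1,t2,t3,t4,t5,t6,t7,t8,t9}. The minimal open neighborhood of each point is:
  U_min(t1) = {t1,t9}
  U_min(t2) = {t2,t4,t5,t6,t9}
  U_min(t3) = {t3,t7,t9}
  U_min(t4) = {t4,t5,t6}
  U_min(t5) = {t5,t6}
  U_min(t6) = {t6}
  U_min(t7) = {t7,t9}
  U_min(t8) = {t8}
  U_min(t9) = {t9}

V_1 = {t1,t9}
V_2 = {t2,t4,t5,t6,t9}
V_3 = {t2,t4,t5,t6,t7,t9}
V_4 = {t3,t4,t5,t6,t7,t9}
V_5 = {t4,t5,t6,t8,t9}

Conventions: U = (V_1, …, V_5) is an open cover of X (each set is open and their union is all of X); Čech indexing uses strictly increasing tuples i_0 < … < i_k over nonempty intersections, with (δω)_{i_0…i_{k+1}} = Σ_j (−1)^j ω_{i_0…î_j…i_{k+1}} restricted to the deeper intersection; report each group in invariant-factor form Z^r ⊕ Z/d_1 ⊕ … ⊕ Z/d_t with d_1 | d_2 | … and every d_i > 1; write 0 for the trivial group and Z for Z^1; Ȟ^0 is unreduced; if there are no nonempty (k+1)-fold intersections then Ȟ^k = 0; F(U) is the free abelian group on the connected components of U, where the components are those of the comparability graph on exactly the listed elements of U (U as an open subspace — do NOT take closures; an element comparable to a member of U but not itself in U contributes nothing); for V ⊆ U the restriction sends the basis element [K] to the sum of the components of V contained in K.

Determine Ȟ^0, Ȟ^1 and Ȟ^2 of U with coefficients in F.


Ȟ^0(U;F) ≅ Z^2; Ȟ^1(U;F) ≅ 0; Ȟ^2(U;F) ≅ 0

nonempty intersections:
  V12={t9} V13={t9} V14={t9} V15={t9} V23={t2,t4,t5,t6,t9} V24={t4,t5,t6,t9} V25={t4,t5,t6,t9} V34={t4,t5,t6,t7,t9} V35={t4,t5,t6,t9} V45={t4,t5,t6,t9}
  V123={t9} V124={t9} V125={t9} V134={t9} V135={t9} V145={t9} V234={t4,t5,t6,t9} V235={t4,t5,t6,t9} V245={t4,t5,t6,t9} V345={t4,t5,t6,t9}
  V1234={t9} V1235={t9} V1245={t9} V1345={t9} V2345={t4,t5,t6,t9}
  V12345={t9}
components per intersection:
  V1: {t1,t9}
  V2: {t2,t4,t5,t6,t9}
  V3: {t2,t4,t5,t6,t7,t9}
  V4: {t3,t7,t9} {t4,t5,t6}
  V5: {t4,t5,t6} {t8} {t9}
  V12: {t9}
  V13: {t9}
  V14: {t9}
  V15: {t9}
  V23: {t2,t4,t5,t6,t9}
  V24: {t4,t5,t6} {t9}
  V25: {t4,t5,t6} {t9}
  V34: {t4,t5,t6} {t7,t9}
  V35: {t4,t5,t6} {t9}
  V45: {t4,t5,t6} {t9}
  V123: {t9}
  V124: {t9}
  V125: {t9}
  V134: {t9}
  V135: {t9}
  V145: {t9}
  V234: {t4,t5,t6} {t9}
  V235: {t4,t5,t6} {t9}
  V245: {t4,t5,t6} {t9}
  V345: {t4,t5,t6} {t9}
  V1234: {t9}
  V1235: {t9}
  V1245: {t9}
  V1345: {t9}
  V2345: {t4,t5,t6} {t9}
  V12345: {t9}
C dims 8,15,14,6; δ0: rk 6, SNF 1^6; δ1: rk 9, SNF 1^9; δ2: rk 5, SNF 1^5
Ȟ^0: (8−6)−0=2 ⇒ Z^2
Ȟ^1: (15−9)−6=0 ⇒ 0
Ȟ^2: (14−5)−9=0 ⇒ 0


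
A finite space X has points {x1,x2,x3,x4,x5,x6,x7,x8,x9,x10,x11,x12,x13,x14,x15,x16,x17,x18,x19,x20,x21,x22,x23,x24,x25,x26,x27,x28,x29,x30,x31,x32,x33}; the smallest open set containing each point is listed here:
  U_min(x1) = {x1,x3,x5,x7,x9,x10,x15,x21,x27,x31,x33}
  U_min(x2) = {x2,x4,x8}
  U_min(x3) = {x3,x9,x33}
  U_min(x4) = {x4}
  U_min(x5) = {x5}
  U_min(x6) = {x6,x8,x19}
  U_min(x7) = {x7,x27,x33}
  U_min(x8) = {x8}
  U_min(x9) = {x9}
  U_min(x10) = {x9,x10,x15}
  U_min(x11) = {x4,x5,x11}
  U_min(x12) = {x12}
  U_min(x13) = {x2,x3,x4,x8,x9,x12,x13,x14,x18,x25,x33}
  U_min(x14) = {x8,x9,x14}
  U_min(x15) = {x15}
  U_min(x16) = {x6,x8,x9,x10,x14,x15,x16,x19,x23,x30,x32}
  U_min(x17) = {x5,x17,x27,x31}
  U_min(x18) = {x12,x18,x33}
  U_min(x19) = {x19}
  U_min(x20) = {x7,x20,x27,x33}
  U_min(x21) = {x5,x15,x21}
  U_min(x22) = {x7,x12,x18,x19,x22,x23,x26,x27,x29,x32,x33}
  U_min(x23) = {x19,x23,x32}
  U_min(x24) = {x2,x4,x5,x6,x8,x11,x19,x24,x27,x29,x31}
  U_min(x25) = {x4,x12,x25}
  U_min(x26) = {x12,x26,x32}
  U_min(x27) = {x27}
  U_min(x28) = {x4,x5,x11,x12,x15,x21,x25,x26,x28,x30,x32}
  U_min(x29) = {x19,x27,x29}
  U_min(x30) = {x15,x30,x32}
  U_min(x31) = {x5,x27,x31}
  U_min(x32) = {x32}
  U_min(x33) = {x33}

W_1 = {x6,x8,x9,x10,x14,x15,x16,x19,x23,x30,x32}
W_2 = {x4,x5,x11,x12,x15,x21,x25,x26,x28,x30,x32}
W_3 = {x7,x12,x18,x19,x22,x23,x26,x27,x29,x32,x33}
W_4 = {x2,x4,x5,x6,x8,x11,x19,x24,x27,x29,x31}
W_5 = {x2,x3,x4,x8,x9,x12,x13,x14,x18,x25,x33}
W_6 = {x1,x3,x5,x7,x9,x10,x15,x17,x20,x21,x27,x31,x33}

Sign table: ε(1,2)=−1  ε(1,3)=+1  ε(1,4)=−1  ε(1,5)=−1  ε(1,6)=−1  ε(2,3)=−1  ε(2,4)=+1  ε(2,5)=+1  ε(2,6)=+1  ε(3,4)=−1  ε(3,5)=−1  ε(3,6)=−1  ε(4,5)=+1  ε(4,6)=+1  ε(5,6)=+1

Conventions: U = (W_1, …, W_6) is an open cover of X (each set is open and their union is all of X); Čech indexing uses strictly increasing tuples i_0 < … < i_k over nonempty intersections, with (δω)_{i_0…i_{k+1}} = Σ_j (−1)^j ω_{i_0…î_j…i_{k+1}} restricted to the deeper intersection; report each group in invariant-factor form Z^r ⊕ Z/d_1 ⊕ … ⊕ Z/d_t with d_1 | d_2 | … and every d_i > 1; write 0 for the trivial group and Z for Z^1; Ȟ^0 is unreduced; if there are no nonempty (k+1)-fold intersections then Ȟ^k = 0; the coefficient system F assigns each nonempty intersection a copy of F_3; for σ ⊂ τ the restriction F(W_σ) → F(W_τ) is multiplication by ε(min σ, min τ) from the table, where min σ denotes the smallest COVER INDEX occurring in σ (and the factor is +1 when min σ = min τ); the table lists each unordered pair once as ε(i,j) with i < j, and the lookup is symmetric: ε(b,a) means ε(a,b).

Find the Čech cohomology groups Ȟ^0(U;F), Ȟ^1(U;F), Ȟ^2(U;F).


nonempty overlaps:
  W12={x15,x30,x32} W13={x19,x23,x32} W14={x6,x8,x19} W15={x8,x9,x14} W16={x9,x10,x15} W23={x12,x26,x32} W24={x4,x5,x11} W25={x4,x12,x25} W26={x5,x15,x21} W34={x19,x27,x29} W35={x12,x18,x33} W36={x7,x27,x33} W45={x2,x4,x8} W46={x5,x27,x31} W56={x3,x9,x33}
  W123={x32} W126={x15} W134={x19} W145={x8} W156={x9} W235={x12} W245={x4} W246={x5} W346={x27} W356={x33}
C dims 6,15,10; δ0: rk_F3 5; δ1: rk_F3 10
degree 0: 6−5−0 = 1 → Ȟ^0 ≅ Z/3
degree 1: 15−10−5 = 0 → Ȟ^1 ≅ 0
degree 2: 10−0−10 = 0 → Ȟ^2 ≅ 0

Ȟ^0(U;F) ≅ Z/3,  Ȟ^1(U;F) ≅ 0,  Ȟ^2(U;F) ≅ 0


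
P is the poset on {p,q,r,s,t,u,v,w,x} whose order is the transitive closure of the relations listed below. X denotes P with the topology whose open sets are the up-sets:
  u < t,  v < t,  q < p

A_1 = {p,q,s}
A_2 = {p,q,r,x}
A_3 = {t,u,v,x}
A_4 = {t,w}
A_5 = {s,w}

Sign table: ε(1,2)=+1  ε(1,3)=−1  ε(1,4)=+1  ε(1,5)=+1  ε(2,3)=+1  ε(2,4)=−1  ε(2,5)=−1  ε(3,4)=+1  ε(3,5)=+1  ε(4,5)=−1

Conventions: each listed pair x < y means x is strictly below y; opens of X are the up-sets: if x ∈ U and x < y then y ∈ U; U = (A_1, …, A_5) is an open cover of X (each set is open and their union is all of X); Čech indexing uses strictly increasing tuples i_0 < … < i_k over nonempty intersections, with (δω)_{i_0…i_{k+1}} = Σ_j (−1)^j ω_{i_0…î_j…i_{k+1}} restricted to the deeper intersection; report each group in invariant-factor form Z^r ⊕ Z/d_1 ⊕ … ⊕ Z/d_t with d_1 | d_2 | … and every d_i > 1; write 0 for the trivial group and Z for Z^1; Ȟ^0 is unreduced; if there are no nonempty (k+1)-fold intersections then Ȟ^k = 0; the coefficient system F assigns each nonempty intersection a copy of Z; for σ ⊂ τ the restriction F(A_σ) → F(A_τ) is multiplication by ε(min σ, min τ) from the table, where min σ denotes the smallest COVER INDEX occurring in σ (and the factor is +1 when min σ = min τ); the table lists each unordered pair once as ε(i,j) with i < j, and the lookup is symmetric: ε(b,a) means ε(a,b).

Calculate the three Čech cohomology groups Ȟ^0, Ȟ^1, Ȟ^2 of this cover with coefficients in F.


nerve of the cover:
  A12={p,q} A15={s} A23={x} A34={t} A45={w}
C dims 5,5; δ0: rk 5, SNF 1^4·2
Ȟ^0 = (5 − 5) − 0 = 0, so Ȟ^0 ≅ 0
Ȟ^1 = (5 − 0) − 5 = 0 plus torsion [2], so Ȟ^1 ≅ Z/2
Ȟ^2 = (0 − 0) − 0 = 0, so Ȟ^2 ≅ 0

Ȟ^0 = 0; Ȟ^1 = Z/2; Ȟ^2 = 0


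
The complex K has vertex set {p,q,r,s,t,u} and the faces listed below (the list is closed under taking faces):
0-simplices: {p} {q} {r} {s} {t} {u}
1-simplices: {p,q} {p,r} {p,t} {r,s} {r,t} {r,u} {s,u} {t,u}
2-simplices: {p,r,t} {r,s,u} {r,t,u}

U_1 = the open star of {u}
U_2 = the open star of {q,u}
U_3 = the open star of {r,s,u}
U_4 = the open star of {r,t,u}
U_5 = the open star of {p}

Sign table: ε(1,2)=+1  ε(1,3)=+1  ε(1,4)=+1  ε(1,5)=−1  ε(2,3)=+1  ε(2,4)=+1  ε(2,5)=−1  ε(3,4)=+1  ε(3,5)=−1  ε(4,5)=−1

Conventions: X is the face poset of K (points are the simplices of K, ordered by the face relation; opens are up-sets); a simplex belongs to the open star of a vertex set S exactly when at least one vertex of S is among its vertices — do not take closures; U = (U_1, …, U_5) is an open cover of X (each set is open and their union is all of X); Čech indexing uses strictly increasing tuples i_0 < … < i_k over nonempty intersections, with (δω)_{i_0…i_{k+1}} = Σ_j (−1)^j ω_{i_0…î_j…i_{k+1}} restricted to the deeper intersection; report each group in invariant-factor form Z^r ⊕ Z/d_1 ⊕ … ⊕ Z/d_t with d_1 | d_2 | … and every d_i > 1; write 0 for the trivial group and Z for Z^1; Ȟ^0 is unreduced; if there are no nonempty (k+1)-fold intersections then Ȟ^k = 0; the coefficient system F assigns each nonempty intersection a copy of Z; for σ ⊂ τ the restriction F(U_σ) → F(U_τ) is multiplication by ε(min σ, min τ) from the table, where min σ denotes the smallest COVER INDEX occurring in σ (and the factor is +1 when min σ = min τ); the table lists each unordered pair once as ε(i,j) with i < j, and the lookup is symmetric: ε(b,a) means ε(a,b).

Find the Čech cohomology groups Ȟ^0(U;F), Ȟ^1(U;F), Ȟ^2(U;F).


Ȟ^0(U;F) ≅ Z; Ȟ^1(U;F) ≅ Z; Ȟ^2(U;F) ≅ 0

intersection data:
  U1={{u},{r,u},{s,u},{t,u},{r,s,u},{r,t,u}} U2={{q},{u},{p,q},{r,u},{s,u},{t,u},{r,s,u},{r,t,u}} U3={{r},{s},{u},{p,r},{r,s},{r,t},{r,u},{s,u},{t,u},{p,r,t},{r,s,u},{r,t,u}} U4={{r},{t},{u},{p,r},{p,t},{r,s},{r,t},{r,u},{s,u},{t,u},{p,r,t},{r,s,u},{r,t,u}} U5={{p},{p,q},{p,r},{p,t},{p,r,t}}
  U12={{u},{r,u},{s,u},{t,u},{r,s,u},{r,t,u}} U13={{u},{r,u},{s,u},{t,u},{r,s,u},{r,t,u}} U14={{u},{r,u},{s,u},{t,u},{r,s,u},{r,t,u}} U23={{u},{r,u},{s,u},{t,u},{r,s,u},{r,t,u}} U24={{u},{r,u},{s,u},{t,u},{r,s,u},{r,t,u}} U25={{p,q}} U34={{r},{u},{p,r},{r,s},{r,t},{r,u},{s,u},{t,u},{p,r,t},{r,s,u},{r,t,u}} U35={{p,r},{p,r,t}} U45={{p,r},{p,t},{p,r,t}}
  U123={{u},{r,u},{s,u},{t,u},{r,s,u},{r,t,u}} U124={{u},{r,u},{s,u},{t,u},{r,s,u},{r,t,u}} U134={{u},{r,u},{s,u},{t,u},{r,s,u},{r,t,u}} U234={{u},{r,u},{s,u},{t,u},{r,s,u},{r,t,u}} U345={{p,r},{p,r,t}}
  U1234={{u},{r,u},{s,u},{t,u},{r,s,u},{r,t,u}}
C dims 5,9,5,1; δ0: rk 4, SNF 1^4; δ1: rk 4, SNF 1^4; δ2: rk 1, SNF 1^1
Ȟ^0 = (5 − 4) − 0 = 1, so Ȟ^0 ≅ Z
Ȟ^1 = (9 − 4) − 4 = 1, so Ȟ^1 ≅ Z
Ȟ^2 = (5 − 1) − 4 = 0, so Ȟ^2 ≅ 0


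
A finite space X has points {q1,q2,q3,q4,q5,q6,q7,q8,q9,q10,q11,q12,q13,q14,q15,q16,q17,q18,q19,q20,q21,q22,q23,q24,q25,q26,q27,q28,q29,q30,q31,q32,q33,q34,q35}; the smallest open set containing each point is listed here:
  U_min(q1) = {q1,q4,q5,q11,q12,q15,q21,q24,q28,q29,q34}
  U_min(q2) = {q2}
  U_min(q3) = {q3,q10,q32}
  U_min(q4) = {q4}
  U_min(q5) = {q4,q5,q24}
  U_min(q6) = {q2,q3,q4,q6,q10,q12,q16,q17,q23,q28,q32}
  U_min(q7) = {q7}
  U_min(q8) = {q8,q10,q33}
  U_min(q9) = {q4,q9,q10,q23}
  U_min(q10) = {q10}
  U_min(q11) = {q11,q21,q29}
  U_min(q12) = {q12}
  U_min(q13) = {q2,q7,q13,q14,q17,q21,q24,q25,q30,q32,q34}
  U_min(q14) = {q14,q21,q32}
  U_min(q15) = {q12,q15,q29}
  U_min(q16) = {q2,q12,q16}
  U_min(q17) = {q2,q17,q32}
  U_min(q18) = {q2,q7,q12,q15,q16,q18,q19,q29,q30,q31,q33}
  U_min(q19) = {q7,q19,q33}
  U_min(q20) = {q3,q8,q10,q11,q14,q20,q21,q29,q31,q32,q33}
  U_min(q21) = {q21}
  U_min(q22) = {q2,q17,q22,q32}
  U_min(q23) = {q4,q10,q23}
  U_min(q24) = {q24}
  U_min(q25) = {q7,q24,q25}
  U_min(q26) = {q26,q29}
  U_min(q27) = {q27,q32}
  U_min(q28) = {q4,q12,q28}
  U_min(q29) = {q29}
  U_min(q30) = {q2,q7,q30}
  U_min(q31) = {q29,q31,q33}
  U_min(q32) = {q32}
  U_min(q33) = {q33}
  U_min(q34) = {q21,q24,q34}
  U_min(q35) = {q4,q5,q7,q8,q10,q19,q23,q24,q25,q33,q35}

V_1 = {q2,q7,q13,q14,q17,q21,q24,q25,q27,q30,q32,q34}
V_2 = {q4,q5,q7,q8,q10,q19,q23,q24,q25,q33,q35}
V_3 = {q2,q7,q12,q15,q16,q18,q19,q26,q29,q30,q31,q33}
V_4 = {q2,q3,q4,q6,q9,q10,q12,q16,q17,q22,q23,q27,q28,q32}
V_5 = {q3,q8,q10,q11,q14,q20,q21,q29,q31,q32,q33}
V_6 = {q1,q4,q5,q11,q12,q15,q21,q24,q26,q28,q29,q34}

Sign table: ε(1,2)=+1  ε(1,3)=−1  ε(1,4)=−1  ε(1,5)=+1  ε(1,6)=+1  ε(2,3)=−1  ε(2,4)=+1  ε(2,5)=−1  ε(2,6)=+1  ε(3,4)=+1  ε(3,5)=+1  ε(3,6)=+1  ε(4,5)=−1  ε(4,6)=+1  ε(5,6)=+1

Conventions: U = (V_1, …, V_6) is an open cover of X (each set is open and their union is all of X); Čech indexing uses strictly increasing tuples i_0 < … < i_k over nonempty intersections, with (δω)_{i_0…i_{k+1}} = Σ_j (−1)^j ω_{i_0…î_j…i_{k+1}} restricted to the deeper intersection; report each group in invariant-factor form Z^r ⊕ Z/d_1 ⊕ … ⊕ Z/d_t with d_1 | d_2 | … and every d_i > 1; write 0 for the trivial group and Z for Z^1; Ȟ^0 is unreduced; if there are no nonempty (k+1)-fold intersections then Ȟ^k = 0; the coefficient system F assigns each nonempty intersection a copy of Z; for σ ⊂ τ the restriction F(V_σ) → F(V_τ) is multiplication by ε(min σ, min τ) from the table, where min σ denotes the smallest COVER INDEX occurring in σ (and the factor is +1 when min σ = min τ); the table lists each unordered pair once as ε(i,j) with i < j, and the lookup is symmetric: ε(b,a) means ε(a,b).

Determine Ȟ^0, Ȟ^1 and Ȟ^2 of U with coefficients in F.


intersection data:
  V12={q7,q24,q25} V13={q2,q7,q30} V14={q2,q17,q27,q32} V15={q14,q21,q32} V16={q21,q24,q34} V23={q7,q19,q33} V24={q4,q10,q23} V25={q8,q10,q33} V26={q4,q5,q24} V34={q2,q12,q16} V35={q29,q31,q33} V36={q12,q15,q26,q29} V45={q3,q10,q32} V46={q4,q12,q28} V56={q11,q21,q29}
  V123={q7} V126={q24} V134={q2} V145={q32} V156={q21} V235={q33} V245={q10} V246={q4} V346={q12} V356={q29}
C dims 6,15,10; δ0: rk 6, SNF 1^5·2; δ1: rk 9, SNF 1^9
Ȟ^0 = (6 − 6) − 0 = 0, so Ȟ^0 ≅ 0
Ȟ^1 = (15 − 9) − 6 = 0 plus torsion [2], so Ȟ^1 ≅ Z/2
Ȟ^2 = (10 − 0) − 9 = 1, so Ȟ^2 ≅ Z

Ȟ^0 = 0, Ȟ^1 = Z/2, Ȟ^2 = Z


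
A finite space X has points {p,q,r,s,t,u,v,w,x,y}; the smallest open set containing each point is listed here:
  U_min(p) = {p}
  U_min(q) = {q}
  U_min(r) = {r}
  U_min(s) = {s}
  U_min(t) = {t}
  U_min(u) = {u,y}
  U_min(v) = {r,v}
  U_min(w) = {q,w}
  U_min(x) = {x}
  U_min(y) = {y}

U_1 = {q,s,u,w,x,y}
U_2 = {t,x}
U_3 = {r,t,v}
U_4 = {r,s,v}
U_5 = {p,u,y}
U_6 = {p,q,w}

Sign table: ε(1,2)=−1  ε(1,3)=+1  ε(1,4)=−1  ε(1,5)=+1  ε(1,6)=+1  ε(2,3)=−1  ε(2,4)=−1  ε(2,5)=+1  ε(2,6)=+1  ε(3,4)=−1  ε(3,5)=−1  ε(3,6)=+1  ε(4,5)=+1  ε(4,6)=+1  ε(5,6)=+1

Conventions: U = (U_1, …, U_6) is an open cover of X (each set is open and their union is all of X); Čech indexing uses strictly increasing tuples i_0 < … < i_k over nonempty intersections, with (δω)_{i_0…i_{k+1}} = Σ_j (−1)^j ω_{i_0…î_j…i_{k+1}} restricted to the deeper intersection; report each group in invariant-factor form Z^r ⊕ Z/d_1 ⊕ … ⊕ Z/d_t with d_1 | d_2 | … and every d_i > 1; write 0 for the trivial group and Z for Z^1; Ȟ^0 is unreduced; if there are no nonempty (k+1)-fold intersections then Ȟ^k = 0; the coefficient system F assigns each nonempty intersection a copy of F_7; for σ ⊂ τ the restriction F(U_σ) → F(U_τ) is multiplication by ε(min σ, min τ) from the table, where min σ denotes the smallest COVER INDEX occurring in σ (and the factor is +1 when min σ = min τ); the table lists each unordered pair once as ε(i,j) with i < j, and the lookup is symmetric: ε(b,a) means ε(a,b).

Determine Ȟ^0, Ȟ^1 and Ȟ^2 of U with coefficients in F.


Ȟ^0 ≅ Z/7, Ȟ^1 ≅ Z/7 ⊕ Z/7 and Ȟ^2 ≅ 0

nerve simplices:
  U12={x} U14={s} U15={u,y} U16={q,w} U23={t} U34={r,v} U56={p}
C dims 6,7; δ0: rk_F7 5
degree 0: 6−5−0 = 1 → Ȟ^0 ≅ Z/7
degree 1: 7−0−5 = 2 → Ȟ^1 ≅ Z/7 ⊕ Z/7
degree 2: 0−0−0 = 0 → Ȟ^2 ≅ 0


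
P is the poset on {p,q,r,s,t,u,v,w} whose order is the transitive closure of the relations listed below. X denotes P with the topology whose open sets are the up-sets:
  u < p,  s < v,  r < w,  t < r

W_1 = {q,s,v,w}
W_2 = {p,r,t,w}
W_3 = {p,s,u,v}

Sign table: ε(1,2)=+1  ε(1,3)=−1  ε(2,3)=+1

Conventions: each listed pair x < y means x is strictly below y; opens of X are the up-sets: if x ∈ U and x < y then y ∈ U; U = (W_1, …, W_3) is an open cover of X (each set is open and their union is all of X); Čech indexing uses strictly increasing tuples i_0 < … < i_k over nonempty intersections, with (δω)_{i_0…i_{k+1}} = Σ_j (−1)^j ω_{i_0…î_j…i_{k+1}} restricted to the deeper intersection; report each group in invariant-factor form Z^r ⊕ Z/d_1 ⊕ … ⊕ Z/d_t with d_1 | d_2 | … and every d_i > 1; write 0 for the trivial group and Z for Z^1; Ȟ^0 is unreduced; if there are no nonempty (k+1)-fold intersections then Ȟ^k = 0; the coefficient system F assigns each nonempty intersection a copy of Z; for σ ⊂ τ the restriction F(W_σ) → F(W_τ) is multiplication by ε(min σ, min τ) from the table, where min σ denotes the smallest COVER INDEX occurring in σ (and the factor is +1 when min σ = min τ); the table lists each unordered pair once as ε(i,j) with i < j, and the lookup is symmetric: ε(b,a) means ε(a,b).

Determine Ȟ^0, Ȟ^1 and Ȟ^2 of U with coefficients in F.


nerve simplices:
  W12={w} W13={s,v} W23={p}
C dims 3,3; δ0: rk 3, SNF 1^2·2
degree 0: 3−3−0 = 0 → Ȟ^0 ≅ 0
degree 1: 3−0−3 = 0 plus torsion [2] → Ȟ^1 ≅ Z/2
degree 2: 0−0−0 = 0 → Ȟ^2 ≅ 0

Ȟ^0 ≅ 0,  Ȟ^1 ≅ Z/2,  Ȟ^2 ≅ 0


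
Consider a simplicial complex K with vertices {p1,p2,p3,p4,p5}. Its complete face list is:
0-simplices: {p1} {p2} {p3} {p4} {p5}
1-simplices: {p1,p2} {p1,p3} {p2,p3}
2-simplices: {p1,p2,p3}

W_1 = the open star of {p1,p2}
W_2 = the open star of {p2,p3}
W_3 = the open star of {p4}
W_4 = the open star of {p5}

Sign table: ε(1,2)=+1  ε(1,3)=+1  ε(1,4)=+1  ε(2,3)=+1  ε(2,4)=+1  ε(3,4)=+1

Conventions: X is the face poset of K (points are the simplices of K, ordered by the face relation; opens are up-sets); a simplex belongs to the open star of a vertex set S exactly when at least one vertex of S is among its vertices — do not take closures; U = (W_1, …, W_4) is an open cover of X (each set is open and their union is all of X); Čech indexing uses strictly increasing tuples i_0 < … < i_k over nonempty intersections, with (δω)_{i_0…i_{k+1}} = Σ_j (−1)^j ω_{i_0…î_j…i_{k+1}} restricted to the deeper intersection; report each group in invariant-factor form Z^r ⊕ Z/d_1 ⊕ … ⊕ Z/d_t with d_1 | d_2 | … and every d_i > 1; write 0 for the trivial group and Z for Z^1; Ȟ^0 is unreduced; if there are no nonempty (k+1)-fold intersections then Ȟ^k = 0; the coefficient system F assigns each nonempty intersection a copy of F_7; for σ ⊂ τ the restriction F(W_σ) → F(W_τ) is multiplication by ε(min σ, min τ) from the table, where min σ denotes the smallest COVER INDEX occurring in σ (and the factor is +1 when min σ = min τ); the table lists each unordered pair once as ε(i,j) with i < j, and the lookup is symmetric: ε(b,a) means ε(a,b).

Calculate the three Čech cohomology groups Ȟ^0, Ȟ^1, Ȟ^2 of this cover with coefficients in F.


nerve of the cover:
  W1={{p1},{p2},{p1,p2},{p1,p3},{p2,p3},{p1,p2,p3}} W2={{p2},{p3},{p1,p2},{p1,p3},{p2,p3},{p1,p2,p3}} W3={{p4}} W4={{p5}}
  W12={{p2},{p1,p2},{p1,p3},{p2,p3},{p1,p2,p3}}
C dims 4,1; δ0: rk_F7 1
Ȟ^0 = (4 − 1) − 0 = 3, so Ȟ^0 ≅ Z/7 ⊕ Z/7 ⊕ Z/7
Ȟ^1 = (1 − 0) − 1 = 0, so Ȟ^1 ≅ 0
Ȟ^2 = (0 − 0) − 0 = 0, so Ȟ^2 ≅ 0

Ȟ^0(U;F) ≅ Z/7 ⊕ Z/7 ⊕ Z/7; Ȟ^1(U;F) ≅ 0; Ȟ^2(U;F) ≅ 0


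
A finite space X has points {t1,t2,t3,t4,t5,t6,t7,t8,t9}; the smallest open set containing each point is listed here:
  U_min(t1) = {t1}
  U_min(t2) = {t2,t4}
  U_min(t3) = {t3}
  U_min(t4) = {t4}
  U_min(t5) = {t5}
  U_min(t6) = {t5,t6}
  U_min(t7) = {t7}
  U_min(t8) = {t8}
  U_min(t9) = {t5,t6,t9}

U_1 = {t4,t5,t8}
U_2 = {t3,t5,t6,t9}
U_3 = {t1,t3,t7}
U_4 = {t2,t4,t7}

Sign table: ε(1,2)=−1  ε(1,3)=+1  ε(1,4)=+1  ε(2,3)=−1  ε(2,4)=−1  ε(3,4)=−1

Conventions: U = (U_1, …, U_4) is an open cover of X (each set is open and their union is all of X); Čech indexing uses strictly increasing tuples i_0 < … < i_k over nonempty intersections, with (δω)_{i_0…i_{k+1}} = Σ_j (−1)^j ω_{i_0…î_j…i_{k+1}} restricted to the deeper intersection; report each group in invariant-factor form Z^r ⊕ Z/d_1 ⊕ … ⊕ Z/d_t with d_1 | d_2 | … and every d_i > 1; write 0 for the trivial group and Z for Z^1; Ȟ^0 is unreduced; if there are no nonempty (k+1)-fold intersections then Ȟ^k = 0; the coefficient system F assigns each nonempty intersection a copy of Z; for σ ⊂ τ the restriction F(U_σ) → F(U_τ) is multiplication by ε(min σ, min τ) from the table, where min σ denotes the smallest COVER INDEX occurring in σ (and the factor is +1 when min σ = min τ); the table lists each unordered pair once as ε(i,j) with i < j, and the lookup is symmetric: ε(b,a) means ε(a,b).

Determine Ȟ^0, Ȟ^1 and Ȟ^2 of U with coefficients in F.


Ȟ^0 = 0, Ȟ^1 = Z/2 and Ȟ^2 = 0

intersection data:
  U12={t5} U14={t4} U23={t3} U34={t7}
C dims 4,4; δ0: rk 4, SNF 1^3·2
Ȟ^0 = (4 − 4) − 0 = 0, so Ȟ^0 ≅ 0
Ȟ^1 = (4 − 0) − 4 = 0 plus torsion [2], so Ȟ^1 ≅ Z/2
Ȟ^2 = (0 − 0) − 0 = 0, so Ȟ^2 ≅ 0


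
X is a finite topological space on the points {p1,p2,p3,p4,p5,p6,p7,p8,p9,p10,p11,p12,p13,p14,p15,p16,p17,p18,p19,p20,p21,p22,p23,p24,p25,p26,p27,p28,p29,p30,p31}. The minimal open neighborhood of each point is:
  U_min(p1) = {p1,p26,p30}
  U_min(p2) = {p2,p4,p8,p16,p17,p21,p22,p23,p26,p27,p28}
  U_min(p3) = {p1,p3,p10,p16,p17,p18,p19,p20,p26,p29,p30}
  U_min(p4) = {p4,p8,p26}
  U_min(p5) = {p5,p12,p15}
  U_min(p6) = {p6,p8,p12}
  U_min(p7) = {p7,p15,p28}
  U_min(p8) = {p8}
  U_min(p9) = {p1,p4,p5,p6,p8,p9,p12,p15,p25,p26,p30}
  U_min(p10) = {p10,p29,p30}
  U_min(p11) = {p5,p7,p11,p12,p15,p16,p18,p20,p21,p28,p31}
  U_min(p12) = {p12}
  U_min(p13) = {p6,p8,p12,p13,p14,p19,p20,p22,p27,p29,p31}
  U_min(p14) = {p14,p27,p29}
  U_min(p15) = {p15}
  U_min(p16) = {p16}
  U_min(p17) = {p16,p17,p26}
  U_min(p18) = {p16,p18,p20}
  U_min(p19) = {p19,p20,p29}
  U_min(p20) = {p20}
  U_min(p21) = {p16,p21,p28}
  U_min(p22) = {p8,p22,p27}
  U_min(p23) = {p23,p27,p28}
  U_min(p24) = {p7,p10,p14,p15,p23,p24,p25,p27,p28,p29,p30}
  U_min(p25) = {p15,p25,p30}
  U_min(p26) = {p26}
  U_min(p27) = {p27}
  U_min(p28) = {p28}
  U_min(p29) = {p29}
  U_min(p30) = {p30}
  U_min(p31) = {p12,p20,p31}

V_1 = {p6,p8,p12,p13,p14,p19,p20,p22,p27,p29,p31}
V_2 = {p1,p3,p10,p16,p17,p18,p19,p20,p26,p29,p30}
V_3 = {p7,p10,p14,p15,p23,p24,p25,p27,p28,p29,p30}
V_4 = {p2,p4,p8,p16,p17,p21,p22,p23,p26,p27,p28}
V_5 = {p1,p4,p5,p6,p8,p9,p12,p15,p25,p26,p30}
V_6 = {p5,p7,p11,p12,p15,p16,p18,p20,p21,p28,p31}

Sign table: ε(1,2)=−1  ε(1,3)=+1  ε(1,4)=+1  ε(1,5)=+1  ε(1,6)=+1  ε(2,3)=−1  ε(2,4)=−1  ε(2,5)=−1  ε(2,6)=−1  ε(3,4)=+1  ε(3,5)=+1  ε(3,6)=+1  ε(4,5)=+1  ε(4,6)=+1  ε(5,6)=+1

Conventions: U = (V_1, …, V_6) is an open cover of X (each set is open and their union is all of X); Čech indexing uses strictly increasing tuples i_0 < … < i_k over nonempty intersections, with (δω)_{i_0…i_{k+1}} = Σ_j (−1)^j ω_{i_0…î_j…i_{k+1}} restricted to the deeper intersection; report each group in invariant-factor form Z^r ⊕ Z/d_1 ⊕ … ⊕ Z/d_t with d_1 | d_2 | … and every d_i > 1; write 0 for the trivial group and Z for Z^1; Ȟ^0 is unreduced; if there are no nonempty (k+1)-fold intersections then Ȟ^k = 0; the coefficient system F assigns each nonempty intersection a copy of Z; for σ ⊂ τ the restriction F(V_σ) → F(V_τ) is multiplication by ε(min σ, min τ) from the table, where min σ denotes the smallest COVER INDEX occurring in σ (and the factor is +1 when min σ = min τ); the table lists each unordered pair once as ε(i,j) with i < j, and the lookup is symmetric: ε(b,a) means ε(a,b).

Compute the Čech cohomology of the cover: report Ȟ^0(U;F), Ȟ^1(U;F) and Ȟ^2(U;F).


nonempty overlaps:
  V12={p19,p20,p29} V13={p14,p27,p29} V14={p8,p22,p27} V15={p6,p8,p12} V16={p12,p20,p31} V23={p10,p29,p30} V24={p16,p17,p26} V25={p1,p26,p30} V26={p16,p18,p20} V34={p23,p27,p28} V35={p15,p25,p30} V36={p7,p15,p28} V45={p4,p8,p26} V46={p16,p21,p28} V56={p5,p12,p15}
  V123={p29} V126={p20} V134={p27} V145={p8} V156={p12} V235={p30} V245={p26} V246={p16} V346={p28} V356={p15}
C dims 6,15,10; δ0: rk 5, SNF 1^5; δ1: rk 10, SNF 1^9·2
degree 0: 6−5−0 = 1 → Ȟ^0 ≅ Z
degree 1: 15−10−5 = 0 → Ȟ^1 ≅ 0
degree 2: 10−0−10 = 0 plus torsion [2] → Ȟ^2 ≅ Z/2

Ȟ^0 = Z,  Ȟ^1 = 0,  Ȟ^2 = Z/2


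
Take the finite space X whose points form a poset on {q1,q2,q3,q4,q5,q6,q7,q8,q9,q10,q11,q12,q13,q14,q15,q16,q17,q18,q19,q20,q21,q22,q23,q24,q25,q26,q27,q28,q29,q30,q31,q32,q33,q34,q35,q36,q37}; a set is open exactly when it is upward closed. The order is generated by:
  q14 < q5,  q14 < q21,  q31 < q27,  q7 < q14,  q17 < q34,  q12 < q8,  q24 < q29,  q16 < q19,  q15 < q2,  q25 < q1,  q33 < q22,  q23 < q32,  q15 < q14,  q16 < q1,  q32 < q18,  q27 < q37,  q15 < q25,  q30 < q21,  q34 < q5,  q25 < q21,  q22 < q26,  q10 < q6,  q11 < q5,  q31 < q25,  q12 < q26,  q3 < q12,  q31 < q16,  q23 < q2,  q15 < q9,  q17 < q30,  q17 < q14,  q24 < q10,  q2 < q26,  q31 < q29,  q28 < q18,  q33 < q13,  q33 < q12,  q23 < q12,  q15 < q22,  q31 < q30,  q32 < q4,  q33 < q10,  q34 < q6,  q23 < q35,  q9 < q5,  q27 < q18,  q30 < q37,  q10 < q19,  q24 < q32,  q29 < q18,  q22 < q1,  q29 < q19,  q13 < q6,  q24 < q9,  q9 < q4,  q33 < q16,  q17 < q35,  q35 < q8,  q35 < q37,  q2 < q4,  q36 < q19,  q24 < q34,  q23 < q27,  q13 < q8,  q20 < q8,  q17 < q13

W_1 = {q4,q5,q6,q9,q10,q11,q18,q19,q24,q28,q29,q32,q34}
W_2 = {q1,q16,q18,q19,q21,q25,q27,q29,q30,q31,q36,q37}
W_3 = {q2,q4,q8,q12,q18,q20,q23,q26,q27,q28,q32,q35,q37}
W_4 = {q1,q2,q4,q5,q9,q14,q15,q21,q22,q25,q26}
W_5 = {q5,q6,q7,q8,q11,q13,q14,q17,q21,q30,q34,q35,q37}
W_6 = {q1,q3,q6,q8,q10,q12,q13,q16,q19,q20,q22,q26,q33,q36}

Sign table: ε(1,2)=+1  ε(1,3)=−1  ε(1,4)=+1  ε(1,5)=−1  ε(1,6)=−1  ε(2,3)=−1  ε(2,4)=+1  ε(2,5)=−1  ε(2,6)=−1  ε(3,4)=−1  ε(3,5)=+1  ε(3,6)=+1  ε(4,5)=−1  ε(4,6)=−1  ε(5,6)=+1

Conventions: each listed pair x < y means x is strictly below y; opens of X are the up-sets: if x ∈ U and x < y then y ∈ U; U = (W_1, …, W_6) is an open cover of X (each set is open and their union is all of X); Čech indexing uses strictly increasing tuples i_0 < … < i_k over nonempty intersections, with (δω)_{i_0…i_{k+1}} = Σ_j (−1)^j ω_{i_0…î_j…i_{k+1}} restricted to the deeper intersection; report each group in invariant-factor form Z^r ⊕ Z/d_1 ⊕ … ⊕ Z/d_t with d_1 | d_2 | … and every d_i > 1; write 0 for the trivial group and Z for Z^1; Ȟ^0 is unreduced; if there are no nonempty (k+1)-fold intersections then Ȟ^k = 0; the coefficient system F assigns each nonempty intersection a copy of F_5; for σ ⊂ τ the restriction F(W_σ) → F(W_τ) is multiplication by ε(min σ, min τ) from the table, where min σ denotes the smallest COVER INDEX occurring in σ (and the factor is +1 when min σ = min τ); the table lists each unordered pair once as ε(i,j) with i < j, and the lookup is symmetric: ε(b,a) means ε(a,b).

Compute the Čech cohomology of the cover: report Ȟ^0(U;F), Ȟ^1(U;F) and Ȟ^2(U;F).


intersection data:
  W12={q18,q19,q29} W13={q4,q18,q28,q32} W14={q4,q5,q9} W15={q5,q6,q11,q34} W16={q6,q10,q19} W23={q18,q27,q37} W24={q1,q21,q25} W25={q21,q30,q37} W26={q1,q16,q19,q36} W34={q2,q4,q26} W35={q8,q35,q37} W36={q8,q12,q20,q26} W45={q5,q14,q21} W46={q1,q22,q26} W56={q6,q8,q13}
  W123={q18} W126={q19} W134={q4} W145={q5} W156={q6} W235={q37} W245={q21} W246={q1} W346={q26} W356={q8}
C dims 6,15,10; δ0: rk_F5 5; δ1: rk_F5 10
Ȟ^0 = (6 − 5) − 0 = 1, so Ȟ^0 ≅ Z/5
Ȟ^1 = (15 − 10) − 5 = 0, so Ȟ^1 ≅ 0
Ȟ^2 = (10 − 0) − 10 = 0, so Ȟ^2 ≅ 0

Ȟ^0 = Z/5; Ȟ^1 = 0; Ȟ^2 = 0


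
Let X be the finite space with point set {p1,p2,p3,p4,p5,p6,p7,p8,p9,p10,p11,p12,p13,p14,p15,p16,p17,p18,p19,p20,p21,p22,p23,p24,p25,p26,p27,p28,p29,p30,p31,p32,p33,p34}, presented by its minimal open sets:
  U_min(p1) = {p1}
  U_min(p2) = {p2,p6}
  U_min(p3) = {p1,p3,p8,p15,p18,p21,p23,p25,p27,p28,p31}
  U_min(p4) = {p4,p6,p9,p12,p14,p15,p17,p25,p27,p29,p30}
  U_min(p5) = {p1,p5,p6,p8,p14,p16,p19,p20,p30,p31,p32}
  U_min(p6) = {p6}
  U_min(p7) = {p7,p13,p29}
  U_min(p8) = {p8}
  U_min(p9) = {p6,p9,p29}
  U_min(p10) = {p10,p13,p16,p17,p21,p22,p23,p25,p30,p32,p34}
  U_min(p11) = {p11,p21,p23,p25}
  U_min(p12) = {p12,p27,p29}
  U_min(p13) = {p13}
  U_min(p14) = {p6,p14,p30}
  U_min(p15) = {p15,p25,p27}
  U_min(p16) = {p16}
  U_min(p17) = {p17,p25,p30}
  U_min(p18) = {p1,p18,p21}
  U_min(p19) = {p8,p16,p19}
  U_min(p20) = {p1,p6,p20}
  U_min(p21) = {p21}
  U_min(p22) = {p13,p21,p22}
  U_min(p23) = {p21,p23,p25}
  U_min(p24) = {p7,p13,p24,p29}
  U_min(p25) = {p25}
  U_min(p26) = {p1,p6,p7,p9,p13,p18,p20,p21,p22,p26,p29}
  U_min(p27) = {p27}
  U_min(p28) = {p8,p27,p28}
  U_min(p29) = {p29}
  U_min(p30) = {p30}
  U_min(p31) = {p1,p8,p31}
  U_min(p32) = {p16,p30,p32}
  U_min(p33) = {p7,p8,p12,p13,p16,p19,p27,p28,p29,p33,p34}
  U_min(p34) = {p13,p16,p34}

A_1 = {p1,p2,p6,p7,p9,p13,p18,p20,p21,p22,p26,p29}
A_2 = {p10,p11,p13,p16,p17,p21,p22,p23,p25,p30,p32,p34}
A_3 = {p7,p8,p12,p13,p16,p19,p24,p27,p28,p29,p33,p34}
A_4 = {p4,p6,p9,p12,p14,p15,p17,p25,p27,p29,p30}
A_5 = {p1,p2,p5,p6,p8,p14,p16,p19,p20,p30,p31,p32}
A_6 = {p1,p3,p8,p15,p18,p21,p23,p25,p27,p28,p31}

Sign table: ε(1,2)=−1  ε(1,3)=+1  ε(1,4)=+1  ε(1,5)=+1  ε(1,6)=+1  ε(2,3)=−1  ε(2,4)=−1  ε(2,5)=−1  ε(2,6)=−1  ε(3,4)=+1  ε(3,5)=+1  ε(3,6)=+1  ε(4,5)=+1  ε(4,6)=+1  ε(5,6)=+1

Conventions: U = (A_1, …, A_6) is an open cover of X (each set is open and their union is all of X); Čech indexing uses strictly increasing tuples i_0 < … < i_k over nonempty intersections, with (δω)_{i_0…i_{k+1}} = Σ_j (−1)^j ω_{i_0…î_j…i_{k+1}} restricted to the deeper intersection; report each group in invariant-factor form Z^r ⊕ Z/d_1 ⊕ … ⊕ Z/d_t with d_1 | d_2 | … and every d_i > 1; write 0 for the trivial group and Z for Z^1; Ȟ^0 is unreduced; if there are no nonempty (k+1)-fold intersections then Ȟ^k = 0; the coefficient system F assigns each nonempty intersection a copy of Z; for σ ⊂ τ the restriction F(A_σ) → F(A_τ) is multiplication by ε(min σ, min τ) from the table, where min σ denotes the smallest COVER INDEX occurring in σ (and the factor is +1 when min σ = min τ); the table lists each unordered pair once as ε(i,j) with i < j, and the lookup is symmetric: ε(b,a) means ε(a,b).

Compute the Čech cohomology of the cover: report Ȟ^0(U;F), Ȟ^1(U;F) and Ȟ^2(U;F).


nerve of the cover:
  A12={p13,p21,p22} A13={p7,p13,p29} A14={p6,p9,p29} A15={p1,p2,p6,p20} A16={p1,p18,p21} A23={p13,p16,p34} A24={p17,p25,p30} A25={p16,p30,p32} A26={p21,p23,p25} A34={p12,p27,p29} A35={p8,p16,p19} A36={p8,p27,p28} A45={p6,p14,p30} A46={p15,p25,p27} A56={p1,p8,p31}
  A123={p13} A126={p21} A134={p29} A145={p6} A156={p1} A235={p16} A245={p30} A246={p25} A346={p27} A356={p8}
C dims 6,15,10; δ0: rk 5, SNF 1^5; δ1: rk 10, SNF 1^9·2
Ȟ^0 = (6 − 5) − 0 = 1, so Ȟ^0 ≅ Z
Ȟ^1 = (15 − 10) − 5 = 0, so Ȟ^1 ≅ 0
Ȟ^2 = (10 − 0) − 10 = 0 plus torsion [2], so Ȟ^2 ≅ Z/2

Ȟ^0(U;F) ≅ Z; Ȟ^1(U;F) ≅ 0; Ȟ^2(U;F) ≅ Z/2


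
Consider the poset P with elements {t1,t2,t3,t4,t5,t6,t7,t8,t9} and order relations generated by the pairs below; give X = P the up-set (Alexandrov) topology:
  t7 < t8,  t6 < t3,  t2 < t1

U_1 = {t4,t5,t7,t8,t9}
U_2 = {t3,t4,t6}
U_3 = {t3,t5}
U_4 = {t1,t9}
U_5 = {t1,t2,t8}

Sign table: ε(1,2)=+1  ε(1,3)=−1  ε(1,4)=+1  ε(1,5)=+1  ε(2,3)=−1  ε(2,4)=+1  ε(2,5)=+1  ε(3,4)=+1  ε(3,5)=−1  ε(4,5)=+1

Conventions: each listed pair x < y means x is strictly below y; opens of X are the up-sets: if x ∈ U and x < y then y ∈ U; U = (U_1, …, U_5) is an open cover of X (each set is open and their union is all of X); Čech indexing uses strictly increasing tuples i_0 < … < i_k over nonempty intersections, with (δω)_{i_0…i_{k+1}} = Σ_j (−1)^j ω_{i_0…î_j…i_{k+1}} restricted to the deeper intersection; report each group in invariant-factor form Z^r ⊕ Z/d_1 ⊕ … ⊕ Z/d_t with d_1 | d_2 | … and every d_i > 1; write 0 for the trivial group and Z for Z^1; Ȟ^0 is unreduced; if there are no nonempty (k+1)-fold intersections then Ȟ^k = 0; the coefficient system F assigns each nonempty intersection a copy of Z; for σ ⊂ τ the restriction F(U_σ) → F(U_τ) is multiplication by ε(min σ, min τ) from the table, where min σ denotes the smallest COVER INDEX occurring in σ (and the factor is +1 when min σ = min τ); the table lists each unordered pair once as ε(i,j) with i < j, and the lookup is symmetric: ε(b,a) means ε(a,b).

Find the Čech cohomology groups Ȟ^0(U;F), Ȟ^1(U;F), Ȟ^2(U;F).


Ȟ^0(U;F) ≅ Z; Ȟ^1(U;F) ≅ Z^2; Ȟ^2(U;F) ≅ 0

nerve of the cover:
  U12={t4} U13={t5} U14={t9} U15={t8} U23={t3} U45={t1}
C dims 5,6; δ0: rk 4, SNF 1^4
Ȟ^0 = (5 − 4) − 0 = 1, so Ȟ^0 ≅ Z
Ȟ^1 = (6 − 0) − 4 = 2, so Ȟ^1 ≅ Z^2
Ȟ^2 = (0 − 0) − 0 = 0, so Ȟ^2 ≅ 0


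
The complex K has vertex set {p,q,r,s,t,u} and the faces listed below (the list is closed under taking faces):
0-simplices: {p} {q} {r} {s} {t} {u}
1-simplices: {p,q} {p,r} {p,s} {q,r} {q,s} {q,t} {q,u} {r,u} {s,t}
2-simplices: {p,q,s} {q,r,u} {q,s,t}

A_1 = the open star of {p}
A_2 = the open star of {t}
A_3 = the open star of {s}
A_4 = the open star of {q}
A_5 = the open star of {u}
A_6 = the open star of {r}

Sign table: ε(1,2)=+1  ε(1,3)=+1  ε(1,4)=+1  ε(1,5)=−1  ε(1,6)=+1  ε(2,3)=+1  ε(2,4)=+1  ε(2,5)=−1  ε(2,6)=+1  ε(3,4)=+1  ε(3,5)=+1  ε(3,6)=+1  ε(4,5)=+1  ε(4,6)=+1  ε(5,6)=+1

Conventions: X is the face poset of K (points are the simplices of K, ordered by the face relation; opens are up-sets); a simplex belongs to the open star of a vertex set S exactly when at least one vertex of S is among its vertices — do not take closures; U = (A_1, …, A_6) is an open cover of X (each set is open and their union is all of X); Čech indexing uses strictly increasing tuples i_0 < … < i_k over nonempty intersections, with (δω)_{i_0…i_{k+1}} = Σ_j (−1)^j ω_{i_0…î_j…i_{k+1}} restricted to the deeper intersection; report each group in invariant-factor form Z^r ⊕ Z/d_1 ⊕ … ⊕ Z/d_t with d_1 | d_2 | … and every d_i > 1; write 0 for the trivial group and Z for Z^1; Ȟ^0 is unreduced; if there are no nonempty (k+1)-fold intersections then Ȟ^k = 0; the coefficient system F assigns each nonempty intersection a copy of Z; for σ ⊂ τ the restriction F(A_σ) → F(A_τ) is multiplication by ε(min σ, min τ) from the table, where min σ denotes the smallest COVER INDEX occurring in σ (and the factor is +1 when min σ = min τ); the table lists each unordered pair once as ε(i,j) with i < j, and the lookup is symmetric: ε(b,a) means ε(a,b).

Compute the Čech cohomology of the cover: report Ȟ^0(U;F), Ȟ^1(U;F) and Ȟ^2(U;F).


intersection data:
  A1={{p},{p,q},{p,r},{p,s},{p,q,s}} A2={{t},{q,t},{s,t},{q,s,t}} A3={{s},{p,s},{q,s},{s,t},{p,q,s},{q,s,t}} A4={{q},{p,q},{q,r},{q,s},{q,t},{q,u},{p,q,s},{q,r,u},{q,s,t}} A5={{u},{q,u},{r,u},{q,r,u}} A6={{r},{p,r},{q,r},{r,u},{q,r,u}}
  A13={{p,s},{p,q,s}} A14={{p,q},{p,q,s}} A16={{p,r}} A23={{s,t},{q,s,t}} A24={{q,t},{q,s,t}} A34={{q,s},{p,q,s},{q,s,t}} A45={{q,u},{q,r,u}} A46={{q,r},{q,r,u}} A56={{r,u},{q,r,u}}
  A134={{p,q,s}} A234={{q,s,t}} A456={{q,r,u}}
C dims 6,9,3; δ0: rk 5, SNF 1^5; δ1: rk 3, SNF 1^3
Ȟ^0 = (6 − 5) − 0 = 1, so Ȟ^0 ≅ Z
Ȟ^1 = (9 − 3) − 5 = 1, so Ȟ^1 ≅ Z
Ȟ^2 = (3 − 0) − 3 = 0, so Ȟ^2 ≅ 0

Ȟ^0(U;F) ≅ Z; Ȟ^1(U;F) ≅ Z; Ȟ^2(U;F) ≅ 0
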